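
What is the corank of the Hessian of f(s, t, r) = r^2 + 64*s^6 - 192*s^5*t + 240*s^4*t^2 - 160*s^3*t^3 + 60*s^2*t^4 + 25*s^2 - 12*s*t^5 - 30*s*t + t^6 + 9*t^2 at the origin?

The Hessian at 0 is [[50, -30, 0], [-30, 18, 0], [0, 0, 2]] of rank 2; hence corank 1.

1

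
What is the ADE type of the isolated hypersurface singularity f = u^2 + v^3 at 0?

The Hessian of f at 0 is [[2, 0], [0, 0]] with rank 1, so corank 1. A Groebner basis of the Jacobian ideal J(f) in C{u,v} is {v^2, u}; counting standard monomials gives mu = 2. Corank 1: A-series; mu = 2 gives A_2.

A_2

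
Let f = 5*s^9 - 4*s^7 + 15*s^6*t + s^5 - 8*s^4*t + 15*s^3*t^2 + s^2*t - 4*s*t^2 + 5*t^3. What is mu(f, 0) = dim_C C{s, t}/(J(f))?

The Hessian of f at 0 is [[0, 0], [0, 0]] with rank 0, so corank 2. A Groebner basis of the Jacobian ideal J(f) in C{s,t} is {t^3, s^2 - t^2, s*t - 2*t^2}; counting standard monomials gives mu = 4. Corank 2; j^3 = t*(s^2 - 4*s*t + 5*t^2) splits into three distinct lines over C (the quadratic factor has nonzero discriminant), so D_4.

4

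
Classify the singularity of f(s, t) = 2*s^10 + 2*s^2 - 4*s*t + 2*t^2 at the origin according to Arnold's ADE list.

A_9

The Hessian of f at 0 has rank 1. Corank 1: A-series; mu = 9 gives A_9.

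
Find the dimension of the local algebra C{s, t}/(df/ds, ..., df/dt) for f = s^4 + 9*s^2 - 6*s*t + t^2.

The Hessian of f at 0 is [[18, -6], [-6, 2]] with rank 1, so corank 1. A Groebner basis of the Jacobian ideal J(f) in C{s,t} is {t^3, s - t/3}; counting standard monomials gives mu = 3. Corank 1: A-series; mu = 3 gives A_3.

3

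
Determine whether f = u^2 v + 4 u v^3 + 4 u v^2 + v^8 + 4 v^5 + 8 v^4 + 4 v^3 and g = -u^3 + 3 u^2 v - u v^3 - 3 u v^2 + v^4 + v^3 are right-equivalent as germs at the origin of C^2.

No.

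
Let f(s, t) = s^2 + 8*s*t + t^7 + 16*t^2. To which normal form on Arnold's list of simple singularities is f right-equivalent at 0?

A6

The Hessian of f at 0 has rank 1. Corank 1: A-series; mu = 6 gives A_6.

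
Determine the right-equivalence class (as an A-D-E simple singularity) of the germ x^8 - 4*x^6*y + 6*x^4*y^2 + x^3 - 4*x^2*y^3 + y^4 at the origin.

The Hessian of f at 0 has rank 0. Corank 2; j^3 = x^3 is a perfect cube, so E-series; the 4-jet and mu = 6 give E_6.

E6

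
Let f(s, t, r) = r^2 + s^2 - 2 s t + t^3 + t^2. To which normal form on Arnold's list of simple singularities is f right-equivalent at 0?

The Hessian of f at 0 has rank 2. Corank 1: A-series; mu = 2 gives A_2.

A2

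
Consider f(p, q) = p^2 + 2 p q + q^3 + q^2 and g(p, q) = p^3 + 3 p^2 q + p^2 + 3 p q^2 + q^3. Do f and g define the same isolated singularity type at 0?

The Hessian of f at 0 is [[2, 2], [2, 2]] with rank 1, so corank 1. A Groebner basis of the Jacobian ideal J(f) in C{p,q} is {q^2, p + q}; counting standard monomials gives mu = 2. Corank 1: A-series; mu = 2 gives A_2. The Hessian of g at 0 is [[2, 0], [0, 0]] with rank 1, so corank 1. A Groebner basis of the Jacobian ideal J(g) in C{p,q} is {q^2, p}; counting standard monomials gives mu = 2. Corank 1: A-series; mu = 2 gives A_2. Both have type A_2, hence right-equivalent.

Yes.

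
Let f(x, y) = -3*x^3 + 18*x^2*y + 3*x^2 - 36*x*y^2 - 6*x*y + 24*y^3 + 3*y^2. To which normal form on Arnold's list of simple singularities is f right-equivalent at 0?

A2

The Hessian of f at 0 has rank 1. Corank 1: A-series; mu = 2 gives A_2.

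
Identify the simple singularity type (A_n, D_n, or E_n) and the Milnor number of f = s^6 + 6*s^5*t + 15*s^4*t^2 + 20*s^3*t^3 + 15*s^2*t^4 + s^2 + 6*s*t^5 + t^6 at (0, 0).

The Hessian of f at 0 is [[2, 0], [0, 0]] with rank 1, so corank 1. A Groebner basis of the Jacobian ideal J(f) in C{s,t} is {t^5, s}; counting standard monomials gives mu = 5. Corank 1: A-series; mu = 5 gives A_5.

Type A_5, Milnor number mu = 5.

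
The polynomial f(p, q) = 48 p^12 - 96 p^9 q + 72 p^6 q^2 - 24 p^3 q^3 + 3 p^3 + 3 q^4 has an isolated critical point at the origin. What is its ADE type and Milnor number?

Type E_{6}, Milnor number mu = 6.

The Hessian of f at 0 has rank 0. Corank 2; j^3 = 3*p^3 is a perfect cube, so E-series; the 4-jet and mu = 6 give E_6.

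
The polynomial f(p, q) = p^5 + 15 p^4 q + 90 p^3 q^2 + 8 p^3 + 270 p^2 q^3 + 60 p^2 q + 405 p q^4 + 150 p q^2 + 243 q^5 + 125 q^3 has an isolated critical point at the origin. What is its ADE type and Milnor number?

Type E_8, Milnor number mu = 8.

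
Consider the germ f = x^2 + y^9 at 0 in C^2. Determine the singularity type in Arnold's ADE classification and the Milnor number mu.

Type A8, Milnor number mu = 8.

The Hessian of f at 0 is [[2, 0], [0, 0]] with rank 1, so corank 1. A Groebner basis of the Jacobian ideal J(f) in C{x,y} is {y^8, x}; counting standard monomials gives mu = 8. Corank 1: A-series; mu = 8 gives A_8.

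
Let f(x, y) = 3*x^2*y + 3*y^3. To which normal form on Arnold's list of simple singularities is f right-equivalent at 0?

D_4

The Hessian of f at 0 is [[0, 0], [0, 0]] with rank 0, so corank 2. A Groebner basis of the Jacobian ideal J(f) in C{x,y} is {y^3, x^2 + 3*y^2, x*y}; counting standard monomials gives mu = 4. Corank 2; j^3 = 3*y*(x^2 + y^2) splits into three distinct lines over C (the quadratic factor has nonzero discriminant), so D_4.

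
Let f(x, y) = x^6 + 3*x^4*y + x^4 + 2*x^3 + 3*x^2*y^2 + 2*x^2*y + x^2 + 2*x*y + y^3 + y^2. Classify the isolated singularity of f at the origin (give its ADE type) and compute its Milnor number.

The Hessian of f at 0 has rank 1. Corank 1: A-series; mu = 2 gives A_2.

Type A_{2}, Milnor number mu = 2.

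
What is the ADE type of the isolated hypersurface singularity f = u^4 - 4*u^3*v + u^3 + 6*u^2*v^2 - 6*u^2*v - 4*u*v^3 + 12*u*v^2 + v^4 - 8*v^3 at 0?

The Hessian of f at 0 has rank 0. Corank 2; j^3 = (u - 2*v)^3 is a perfect cube, so E-series; the 4-jet and mu = 6 give E_6.

E_{6}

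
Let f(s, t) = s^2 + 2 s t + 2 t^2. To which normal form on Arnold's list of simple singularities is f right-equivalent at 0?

A_{1}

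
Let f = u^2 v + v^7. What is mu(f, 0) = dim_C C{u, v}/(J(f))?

8

The Hessian of f at 0 has rank 0. Corank 2; j^3 = u^2*v has shape L^2 M (L != M), so D-series; mu = 8 gives D_8.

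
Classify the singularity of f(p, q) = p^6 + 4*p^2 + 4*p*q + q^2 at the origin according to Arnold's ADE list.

The Hessian of f at 0 is [[8, 4], [4, 2]] with rank 1, so corank 1. A Groebner basis of the Jacobian ideal J(f) in C{p,q} is {q^5, p + q/2}; counting standard monomials gives mu = 5. Corank 1: A-series; mu = 5 gives A_5.

A_{5}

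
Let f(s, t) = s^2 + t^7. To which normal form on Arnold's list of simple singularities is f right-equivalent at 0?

A_{6}

The Hessian of f at 0 is [[2, 0], [0, 0]] with rank 1, so corank 1. A Groebner basis of the Jacobian ideal J(f) in C{s,t} is {t^6, s}; counting standard monomials gives mu = 6. Corank 1: A-series; mu = 6 gives A_6.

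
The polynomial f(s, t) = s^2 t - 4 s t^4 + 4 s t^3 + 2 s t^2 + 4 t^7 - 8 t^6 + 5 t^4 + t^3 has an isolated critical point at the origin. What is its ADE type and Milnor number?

Type D5, Milnor number mu = 5.

The Hessian of f at 0 is [[0, 0], [0, 0]] with rank 0, so corank 2. A Groebner basis of the Jacobian ideal J(f) in C{s,t} is {s*t^2 - s*t/2 - t^2/2, s*t/2 + t^3 + t^2/2, s^2 - t^2}; counting standard monomials gives mu = 5. Corank 2; j^3 = t*(s + t)^2 has shape L^2 M (L != M), so D-series; mu = 5 gives D_5.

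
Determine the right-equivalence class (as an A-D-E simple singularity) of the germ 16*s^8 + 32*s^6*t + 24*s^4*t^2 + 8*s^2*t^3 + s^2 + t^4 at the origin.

A_{3}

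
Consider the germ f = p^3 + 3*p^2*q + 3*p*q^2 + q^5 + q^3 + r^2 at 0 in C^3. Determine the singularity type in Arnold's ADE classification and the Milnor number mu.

The Hessian of f at 0 has rank 1. Corank 2; j^3 = (p + q)^3 is a perfect cube, so E-series; the 5-jet and mu = 8 give E_8.

Type E_8, Milnor number mu = 8.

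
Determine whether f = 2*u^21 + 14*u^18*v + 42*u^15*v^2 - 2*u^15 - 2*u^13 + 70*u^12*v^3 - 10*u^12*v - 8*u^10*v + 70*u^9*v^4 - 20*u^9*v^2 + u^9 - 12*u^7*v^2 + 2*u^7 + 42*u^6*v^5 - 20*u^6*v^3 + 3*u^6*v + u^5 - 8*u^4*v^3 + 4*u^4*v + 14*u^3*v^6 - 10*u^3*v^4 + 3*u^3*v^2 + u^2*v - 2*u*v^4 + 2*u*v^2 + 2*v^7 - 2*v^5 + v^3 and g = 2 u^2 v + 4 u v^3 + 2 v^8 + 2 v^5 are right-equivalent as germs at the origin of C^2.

The Hessian of f at 0 is [[0, 0], [0, 0]] with rank 0, so corank 2. A Groebner basis of the Jacobian ideal J(f) in C{u,v} is {-5*u^2/6 + u*v^3 - 7*u*v/6 - v^2/3, 3*u^2/2 + 5*u*v/2 + v^4 + v^2, u^3 - 3*u*v^2 - 2*v^3, u^2*v + 2*u*v^2 + v^3}; counting standard monomials gives mu = 8. Corank 2; j^3 = v*(u + v)^2 has shape L^2 M (L != M), so D-series; mu = 8 gives D_8. The Hessian of g at 0 is [[0, 0], [0, 0]] with rank 0, so corank 2. A Groebner basis of the Jacobian ideal J(g) in C{u,v} is {u^4, u^3*v - u^2/8 - u*v^2/8, u^3 + u^2*v^2, u*v + v^3}; counting standard monomials gives mu = 9. Corank 2; j^3 = 2*u^2*v has shape L^2 M (L != M), so D-series; mu = 9 gives D_9. f is D_8 but g is D_9, hence not right-equivalent.

No.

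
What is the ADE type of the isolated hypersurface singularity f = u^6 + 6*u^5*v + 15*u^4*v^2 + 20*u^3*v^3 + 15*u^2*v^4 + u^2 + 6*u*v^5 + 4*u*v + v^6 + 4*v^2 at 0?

The Hessian of f at 0 is [[2, 4], [4, 8]] with rank 1, so corank 1. A Groebner basis of the Jacobian ideal J(f) in C{u,v} is {v^5, u + 2*v}; counting standard monomials gives mu = 5. Corank 1: A-series; mu = 5 gives A_5.

A_{5}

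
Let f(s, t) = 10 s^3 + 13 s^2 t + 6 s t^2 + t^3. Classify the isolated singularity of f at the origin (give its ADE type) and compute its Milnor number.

The Hessian of f at 0 is [[0, 0], [0, 0]] with rank 0, so corank 2. A Groebner basis of the Jacobian ideal J(f) in C{s,t} is {t^3, s^2 - 3*t^2/11, s*t + 6*t^2/11}; counting standard monomials gives mu = 4. Corank 2; j^3 = (2*s + t)*(5*s^2 + 4*s*t + t^2) splits into three distinct lines over C (the quadratic factor has nonzero discriminant), so D_4.

Type D4, Milnor number mu = 4.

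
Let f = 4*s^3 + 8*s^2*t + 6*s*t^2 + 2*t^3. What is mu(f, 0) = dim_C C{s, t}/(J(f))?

4

The Hessian of f at 0 is [[0, 0], [0, 0]] with rank 0, so corank 2. A Groebner basis of the Jacobian ideal J(f) in C{s,t} is {t^3, s^2 - 3*t^2/2, s*t + 3*t^2/2}; counting standard monomials gives mu = 4. Corank 2; j^3 = 2*(s + t)*(2*s^2 + 2*s*t + t^2) splits into three distinct lines over C (the quadratic factor has nonzero discriminant), so D_4.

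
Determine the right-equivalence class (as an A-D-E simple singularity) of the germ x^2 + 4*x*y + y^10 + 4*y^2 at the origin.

A_{9}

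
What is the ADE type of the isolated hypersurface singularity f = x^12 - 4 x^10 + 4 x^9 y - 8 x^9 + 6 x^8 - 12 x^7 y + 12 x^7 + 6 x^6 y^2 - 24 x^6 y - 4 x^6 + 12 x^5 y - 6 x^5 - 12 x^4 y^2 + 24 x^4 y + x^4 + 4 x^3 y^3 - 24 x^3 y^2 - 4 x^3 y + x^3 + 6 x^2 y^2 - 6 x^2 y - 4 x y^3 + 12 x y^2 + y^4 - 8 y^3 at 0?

E6

The Hessian of f at 0 is [[0, 0], [0, 0]] with rank 0, so corank 2. A Groebner basis of the Jacobian ideal J(f) in C{x,y} is {y^4, x*y^2 - 5*y^3/3, x^2 - 4*x*y + 4*y^2}; counting standard monomials gives mu = 6. Corank 2; j^3 = (x - 2*y)^3 is a perfect cube, so E-series; the 4-jet and mu = 6 give E_6.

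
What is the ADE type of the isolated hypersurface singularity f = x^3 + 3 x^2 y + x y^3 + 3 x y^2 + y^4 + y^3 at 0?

The Hessian of f at 0 is [[0, 0], [0, 0]] with rank 0, so corank 2. A Groebner basis of the Jacobian ideal J(f) in C{x,y} is {x^3 + 3*x^2*y + 6*x^2 + 12*x*y + 6*y^2, -3*x^2 + x*y^2 - 6*x*y - 3*y^2, 3*x^2 + 6*x*y + y^3 + 3*y^2}; counting standard monomials gives mu = 7. Corank 2; j^3 = (x + y)^3 is a perfect cube, so E-series; the 4-jet and mu = 7 give E_7.

E_{7}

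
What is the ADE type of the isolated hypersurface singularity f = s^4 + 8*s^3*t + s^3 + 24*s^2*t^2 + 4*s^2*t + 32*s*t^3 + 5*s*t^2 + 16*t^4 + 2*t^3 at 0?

The Hessian of f at 0 has rank 0. Corank 2; j^3 = (s + t)^2*(s + 2*t) has shape L^2 M (L != M), so D-series; mu = 5 gives D_5.

D5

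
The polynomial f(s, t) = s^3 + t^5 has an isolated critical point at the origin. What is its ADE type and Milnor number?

Type E_8, Milnor number mu = 8.

The Hessian of f at 0 is [[0, 0], [0, 0]] with rank 0, so corank 2. A Groebner basis of the Jacobian ideal J(f) in C{s,t} is {t^4, s^2}; counting standard monomials gives mu = 8. Corank 2; j^3 = s^3 is a perfect cube, so E-series; the 5-jet and mu = 8 give E_8.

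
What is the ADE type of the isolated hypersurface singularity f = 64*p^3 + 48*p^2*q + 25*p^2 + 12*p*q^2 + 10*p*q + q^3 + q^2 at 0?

A_{2}

The Hessian of f at 0 has rank 1. Corank 1: A-series; mu = 2 gives A_2.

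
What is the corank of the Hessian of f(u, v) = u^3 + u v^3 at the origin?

The Hessian at 0 is [[0, 0], [0, 0]] of rank 0; hence corank 2.

2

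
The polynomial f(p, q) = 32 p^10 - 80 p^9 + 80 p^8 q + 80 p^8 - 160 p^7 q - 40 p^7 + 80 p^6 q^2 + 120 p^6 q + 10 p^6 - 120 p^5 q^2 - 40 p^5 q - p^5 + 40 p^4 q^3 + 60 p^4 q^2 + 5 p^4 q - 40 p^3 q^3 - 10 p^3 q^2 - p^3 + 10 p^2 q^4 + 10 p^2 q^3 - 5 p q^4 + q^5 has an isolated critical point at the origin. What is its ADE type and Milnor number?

The Hessian of f at 0 has rank 0. Corank 2; j^3 = -p^3 is a perfect cube, so E-series; the 5-jet and mu = 8 give E_8.

Type E_8, Milnor number mu = 8.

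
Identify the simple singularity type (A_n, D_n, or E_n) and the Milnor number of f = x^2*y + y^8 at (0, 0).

Type D_{9}, Milnor number mu = 9.

The Hessian of f at 0 has rank 0. Corank 2; j^3 = x^2*y has shape L^2 M (L != M), so D-series; mu = 9 gives D_9.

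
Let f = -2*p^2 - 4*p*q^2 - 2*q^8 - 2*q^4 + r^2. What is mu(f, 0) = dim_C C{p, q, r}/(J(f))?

The Hessian of f at 0 has rank 2. Corank 1: A-series; mu = 7 gives A_7.

7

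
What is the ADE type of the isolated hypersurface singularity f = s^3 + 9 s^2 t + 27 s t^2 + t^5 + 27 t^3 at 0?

E8

The Hessian of f at 0 has rank 0. Corank 2; j^3 = (s + 3*t)^3 is a perfect cube, so E-series; the 5-jet and mu = 8 give E_8.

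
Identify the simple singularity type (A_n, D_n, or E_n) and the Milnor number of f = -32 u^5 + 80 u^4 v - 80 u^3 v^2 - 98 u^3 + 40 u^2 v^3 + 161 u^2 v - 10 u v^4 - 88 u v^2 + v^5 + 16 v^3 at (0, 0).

The Hessian of f at 0 is [[0, 0], [0, 0]] with rank 0, so corank 2. A Groebner basis of the Jacobian ideal J(f) in C{u,v} is {-16807*u*v/10 + v^4 + 4802*v^2/5, u*v^2 - 4*v^3/7, u^2 - 15*u*v/14 + 2*v^2/7}; counting standard monomials gives mu = 6. Corank 2; j^3 = -(2*u - v)*(7*u - 4*v)^2 has shape L^2 M (L != M), so D-series; mu = 6 gives D_6.

Type D_{6}, Milnor number mu = 6.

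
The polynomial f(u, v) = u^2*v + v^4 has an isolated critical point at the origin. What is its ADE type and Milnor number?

The Hessian of f at 0 is [[0, 0], [0, 0]] with rank 0, so corank 2. A Groebner basis of the Jacobian ideal J(f) in C{u,v} is {u^3, u^2/4 + v^3, u*v}; counting standard monomials gives mu = 5. Corank 2; j^3 = u^2*v has shape L^2 M (L != M), so D-series; mu = 5 gives D_5.

Type D5, Milnor number mu = 5.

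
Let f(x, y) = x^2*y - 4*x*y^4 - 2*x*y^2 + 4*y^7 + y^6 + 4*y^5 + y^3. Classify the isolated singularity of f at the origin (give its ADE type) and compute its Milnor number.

Type D_7, Milnor number mu = 7.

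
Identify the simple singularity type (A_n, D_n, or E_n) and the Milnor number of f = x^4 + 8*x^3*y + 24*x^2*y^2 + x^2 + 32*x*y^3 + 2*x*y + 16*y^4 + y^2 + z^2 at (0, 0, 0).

The Hessian of f at 0 has rank 2. Corank 1: A-series; mu = 3 gives A_3.

Type A_3, Milnor number mu = 3.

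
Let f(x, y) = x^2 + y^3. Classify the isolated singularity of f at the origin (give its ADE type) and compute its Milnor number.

Type A_{2}, Milnor number mu = 2.

The Hessian of f at 0 has rank 1. Corank 1: A-series; mu = 2 gives A_2.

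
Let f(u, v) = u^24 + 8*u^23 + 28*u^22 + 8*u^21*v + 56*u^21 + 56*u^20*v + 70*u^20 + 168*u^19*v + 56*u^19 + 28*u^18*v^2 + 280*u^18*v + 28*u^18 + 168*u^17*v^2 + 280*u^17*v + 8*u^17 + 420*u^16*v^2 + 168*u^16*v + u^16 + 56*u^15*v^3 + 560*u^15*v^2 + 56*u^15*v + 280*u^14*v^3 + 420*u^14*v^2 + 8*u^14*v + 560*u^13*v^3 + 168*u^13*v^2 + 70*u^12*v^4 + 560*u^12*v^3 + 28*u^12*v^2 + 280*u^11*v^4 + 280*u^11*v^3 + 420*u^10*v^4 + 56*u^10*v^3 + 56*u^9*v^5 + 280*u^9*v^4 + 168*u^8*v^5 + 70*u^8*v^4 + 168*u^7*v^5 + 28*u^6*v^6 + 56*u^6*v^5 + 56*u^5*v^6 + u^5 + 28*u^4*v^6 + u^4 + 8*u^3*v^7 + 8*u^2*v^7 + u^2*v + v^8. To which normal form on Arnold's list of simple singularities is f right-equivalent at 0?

The Hessian of f at 0 is [[0, 0], [0, 0]] with rank 0, so corank 2. A Groebner basis of the Jacobian ideal J(f) in C{u,v} is {u^2/8 + v^7, u^3, u*v}; counting standard monomials gives mu = 9. Corank 2; j^3 = u^2*v has shape L^2 M (L != M), so D-series; mu = 9 gives D_9.

D9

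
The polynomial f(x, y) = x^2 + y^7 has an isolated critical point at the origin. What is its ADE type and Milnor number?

The Hessian of f at 0 is [[2, 0], [0, 0]] with rank 1, so corank 1. A Groebner basis of the Jacobian ideal J(f) in C{x,y} is {y^6, x}; counting standard monomials gives mu = 6. Corank 1: A-series; mu = 6 gives A_6.

Type A6, Milnor number mu = 6.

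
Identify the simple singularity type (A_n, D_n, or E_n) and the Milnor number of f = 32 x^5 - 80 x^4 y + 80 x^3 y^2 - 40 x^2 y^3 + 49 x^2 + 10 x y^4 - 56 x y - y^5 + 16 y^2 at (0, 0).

Type A_{4}, Milnor number mu = 4.

The Hessian of f at 0 has rank 1. Corank 1: A-series; mu = 4 gives A_4.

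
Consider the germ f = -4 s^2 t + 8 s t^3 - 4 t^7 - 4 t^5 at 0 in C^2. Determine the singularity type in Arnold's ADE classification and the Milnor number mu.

The Hessian of f at 0 has rank 0. Corank 2; j^3 = -4*s^2*t has shape L^2 M (L != M), so D-series; mu = 8 gives D_8.

Type D_{8}, Milnor number mu = 8.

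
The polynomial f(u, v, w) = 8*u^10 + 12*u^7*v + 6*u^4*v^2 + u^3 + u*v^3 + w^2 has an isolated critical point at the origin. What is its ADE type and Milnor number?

Type E_7, Milnor number mu = 7.

The Hessian of f at 0 is [[0, 0, 0], [0, 0, 0], [0, 0, 2]] with rank 1, so corank 2. A Groebner basis of the Jacobian ideal J(f) in C{u,v,w} is {u^3, u*v^2, 3*u^2 + v^3, w}; counting standard monomials gives mu = 7. Corank 2; j^3 = u^3 is a perfect cube, so E-series; the 4-jet and mu = 7 give E_7.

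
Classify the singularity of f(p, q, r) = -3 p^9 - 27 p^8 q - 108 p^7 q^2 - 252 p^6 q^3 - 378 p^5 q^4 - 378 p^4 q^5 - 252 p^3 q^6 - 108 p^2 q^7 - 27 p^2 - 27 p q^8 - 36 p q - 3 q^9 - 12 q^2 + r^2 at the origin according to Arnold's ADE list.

A_{8}

The Hessian of f at 0 has rank 2. Corank 1: A-series; mu = 8 gives A_8.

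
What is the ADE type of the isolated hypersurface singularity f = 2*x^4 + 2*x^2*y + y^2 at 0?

A3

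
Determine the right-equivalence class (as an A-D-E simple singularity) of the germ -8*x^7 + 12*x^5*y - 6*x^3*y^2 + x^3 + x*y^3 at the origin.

The Hessian of f at 0 has rank 0. Corank 2; j^3 = x^3 is a perfect cube, so E-series; the 4-jet and mu = 7 give E_7.

E7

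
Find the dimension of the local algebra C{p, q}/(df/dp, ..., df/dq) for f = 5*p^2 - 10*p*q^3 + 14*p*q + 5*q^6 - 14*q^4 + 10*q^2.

1

The Hessian of f at 0 has rank 2. Corank 0: nondegenerate Morse point, so A_1.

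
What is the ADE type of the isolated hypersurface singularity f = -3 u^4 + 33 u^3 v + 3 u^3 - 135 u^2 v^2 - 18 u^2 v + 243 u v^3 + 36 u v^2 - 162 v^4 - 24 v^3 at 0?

E_{7}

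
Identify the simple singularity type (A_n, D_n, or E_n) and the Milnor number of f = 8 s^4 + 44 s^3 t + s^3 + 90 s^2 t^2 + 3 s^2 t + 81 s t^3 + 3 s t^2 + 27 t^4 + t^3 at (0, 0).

The Hessian of f at 0 is [[0, 0], [0, 0]] with rank 0, so corank 2. A Groebner basis of the Jacobian ideal J(f) in C{s,t} is {3*s^2/4 + 3*s*t/2 + t^4 + t^3/4 + 3*t^2/4, s^3 + 15*s^2/4 + 15*s*t/2 + 9*t^3/4 + 15*t^2/4, s^2*t - 9*s^2/4 - 9*s*t/2 - 7*t^3/4 - 9*t^2/4, s^2 + s*t^2 + 2*s*t + 4*t^3/3 + t^2}; counting standard monomials gives mu = 7. Corank 2; j^3 = (s + t)^3 is a perfect cube, so E-series; the 4-jet and mu = 7 give E_7.

Type E7, Milnor number mu = 7.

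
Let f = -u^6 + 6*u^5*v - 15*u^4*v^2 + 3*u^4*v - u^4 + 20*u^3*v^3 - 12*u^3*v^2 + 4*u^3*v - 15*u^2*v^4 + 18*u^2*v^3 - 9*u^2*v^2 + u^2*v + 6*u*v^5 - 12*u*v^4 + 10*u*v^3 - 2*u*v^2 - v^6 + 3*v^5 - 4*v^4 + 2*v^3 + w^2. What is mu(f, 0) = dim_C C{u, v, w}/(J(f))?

4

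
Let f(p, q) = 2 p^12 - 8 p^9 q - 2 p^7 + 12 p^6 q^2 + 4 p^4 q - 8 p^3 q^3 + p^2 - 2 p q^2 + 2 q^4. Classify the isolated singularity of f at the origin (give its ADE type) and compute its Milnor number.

Type A_3, Milnor number mu = 3.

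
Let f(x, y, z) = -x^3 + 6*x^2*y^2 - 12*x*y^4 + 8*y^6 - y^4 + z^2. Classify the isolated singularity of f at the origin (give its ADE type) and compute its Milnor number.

Type E6, Milnor number mu = 6.

The Hessian of f at 0 has rank 1. Corank 2; j^3 = -x^3 is a perfect cube, so E-series; the 4-jet and mu = 6 give E_6.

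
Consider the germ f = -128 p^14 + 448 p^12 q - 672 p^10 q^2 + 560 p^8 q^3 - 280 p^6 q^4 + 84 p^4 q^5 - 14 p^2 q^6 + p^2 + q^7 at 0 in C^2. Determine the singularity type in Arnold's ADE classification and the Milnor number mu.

Type A6, Milnor number mu = 6.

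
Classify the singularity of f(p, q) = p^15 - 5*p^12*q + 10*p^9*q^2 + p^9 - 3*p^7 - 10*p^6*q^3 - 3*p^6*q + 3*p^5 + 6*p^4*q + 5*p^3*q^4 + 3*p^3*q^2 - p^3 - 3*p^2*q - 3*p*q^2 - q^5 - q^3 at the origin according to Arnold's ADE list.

E8

The Hessian of f at 0 is [[0, 0], [0, 0]] with rank 0, so corank 2. A Groebner basis of the Jacobian ideal J(f) in C{p,q} is {p^2/2 + p*q^3 + p*q + q^2/2, q^4, p^3 - 3*p*q^2 - 2*q^3, p^2*q + 2*p*q^2 + q^3}; counting standard monomials gives mu = 8. Corank 2; j^3 = -(p + q)^3 is a perfect cube, so E-series; the 5-jet and mu = 8 give E_8.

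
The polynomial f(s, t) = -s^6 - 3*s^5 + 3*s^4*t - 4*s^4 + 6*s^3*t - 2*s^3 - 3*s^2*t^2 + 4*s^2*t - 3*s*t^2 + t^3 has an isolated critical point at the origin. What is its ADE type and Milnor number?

The Hessian of f at 0 is [[0, 0], [0, 0]] with rank 0, so corank 2. A Groebner basis of the Jacobian ideal J(f) in C{s,t} is {t^3, s^2 - 3*t^2/2, s*t - 3*t^2/2}; counting standard monomials gives mu = 4. Corank 2; j^3 = -(s - t)*(2*s^2 - 2*s*t + t^2) splits into three distinct lines over C (the quadratic factor has nonzero discriminant), so D_4.

Type D_4, Milnor number mu = 4.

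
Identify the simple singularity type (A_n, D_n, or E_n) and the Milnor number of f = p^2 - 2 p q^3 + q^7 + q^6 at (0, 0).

The Hessian of f at 0 has rank 1. Corank 1: A-series; mu = 6 gives A_6.

Type A_6, Milnor number mu = 6.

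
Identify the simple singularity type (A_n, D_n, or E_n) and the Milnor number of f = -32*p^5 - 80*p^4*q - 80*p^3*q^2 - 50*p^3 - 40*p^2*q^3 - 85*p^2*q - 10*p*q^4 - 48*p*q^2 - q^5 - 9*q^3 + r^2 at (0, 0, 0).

The Hessian of f at 0 has rank 1. Corank 2; j^3 = -(2*p + q)*(5*p + 3*q)^2 has shape L^2 M (L != M), so D-series; mu = 6 gives D_6.

Type D6, Milnor number mu = 6.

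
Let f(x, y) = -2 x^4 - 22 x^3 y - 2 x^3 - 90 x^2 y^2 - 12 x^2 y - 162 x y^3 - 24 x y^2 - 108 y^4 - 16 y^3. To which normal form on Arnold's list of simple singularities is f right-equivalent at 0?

E7

The Hessian of f at 0 has rank 0. Corank 2; j^3 = -2*(x + 2*y)^3 is a perfect cube, so E-series; the 4-jet and mu = 7 give E_7.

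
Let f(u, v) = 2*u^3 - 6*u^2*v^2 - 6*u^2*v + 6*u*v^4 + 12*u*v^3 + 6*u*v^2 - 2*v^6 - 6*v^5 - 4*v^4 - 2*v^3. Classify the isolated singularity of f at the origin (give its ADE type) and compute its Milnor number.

Type E_6, Milnor number mu = 6.

The Hessian of f at 0 has rank 0. Corank 2; j^3 = 2*(u - v)^3 is a perfect cube, so E-series; the 4-jet and mu = 6 give E_6.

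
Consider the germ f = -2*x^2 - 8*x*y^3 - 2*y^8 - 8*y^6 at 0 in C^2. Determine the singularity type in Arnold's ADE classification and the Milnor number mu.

Type A7, Milnor number mu = 7.

The Hessian of f at 0 is [[-4, 0], [0, 0]] with rank 1, so corank 1. A Groebner basis of the Jacobian ideal J(f) in C{x,y} is {x^3, x^2*y, x/2 + y^3}; counting standard monomials gives mu = 7. Corank 1: A-series; mu = 7 gives A_7.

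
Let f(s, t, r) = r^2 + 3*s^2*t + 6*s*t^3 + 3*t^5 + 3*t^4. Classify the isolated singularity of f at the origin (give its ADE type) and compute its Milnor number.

Type D_{5}, Milnor number mu = 5.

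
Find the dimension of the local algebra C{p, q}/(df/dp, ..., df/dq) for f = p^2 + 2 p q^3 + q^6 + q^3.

The Hessian of f at 0 is [[2, 0], [0, 0]] with rank 1, so corank 1. A Groebner basis of the Jacobian ideal J(f) in C{p,q} is {q^2, p}; counting standard monomials gives mu = 2. Corank 1: A-series; mu = 2 gives A_2.

2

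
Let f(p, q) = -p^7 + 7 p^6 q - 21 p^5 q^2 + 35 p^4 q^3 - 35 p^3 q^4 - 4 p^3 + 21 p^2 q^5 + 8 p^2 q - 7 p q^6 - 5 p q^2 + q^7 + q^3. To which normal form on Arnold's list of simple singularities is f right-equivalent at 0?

D_8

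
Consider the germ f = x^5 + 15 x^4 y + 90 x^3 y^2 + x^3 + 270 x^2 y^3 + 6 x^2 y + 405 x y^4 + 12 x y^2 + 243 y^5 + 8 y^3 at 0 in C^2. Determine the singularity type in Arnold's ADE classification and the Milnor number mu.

Type E_{8}, Milnor number mu = 8.

The Hessian of f at 0 has rank 0. Corank 2; j^3 = (x + 2*y)^3 is a perfect cube, so E-series; the 5-jet and mu = 8 give E_8.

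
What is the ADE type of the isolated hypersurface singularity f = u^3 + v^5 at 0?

The Hessian of f at 0 has rank 0. Corank 2; j^3 = u^3 is a perfect cube, so E-series; the 5-jet and mu = 8 give E_8.

E8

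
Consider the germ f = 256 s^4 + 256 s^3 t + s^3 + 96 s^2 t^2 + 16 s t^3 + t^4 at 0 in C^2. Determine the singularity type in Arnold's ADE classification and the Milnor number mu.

Type E_6, Milnor number mu = 6.

The Hessian of f at 0 is [[0, 0], [0, 0]] with rank 0, so corank 2. A Groebner basis of the Jacobian ideal J(f) in C{s,t} is {t^4, s*t^2 + t^3/12, s^2}; counting standard monomials gives mu = 6. Corank 2; j^3 = s^3 is a perfect cube, so E-series; the 4-jet and mu = 6 give E_6.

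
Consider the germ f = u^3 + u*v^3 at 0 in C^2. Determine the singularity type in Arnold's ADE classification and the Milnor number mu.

Type E_{7}, Milnor number mu = 7.

The Hessian of f at 0 is [[0, 0], [0, 0]] with rank 0, so corank 2. A Groebner basis of the Jacobian ideal J(f) in C{u,v} is {u^3, u*v^2, 3*u^2 + v^3}; counting standard monomials gives mu = 7. Corank 2; j^3 = u^3 is a perfect cube, so E-series; the 4-jet and mu = 7 give E_7.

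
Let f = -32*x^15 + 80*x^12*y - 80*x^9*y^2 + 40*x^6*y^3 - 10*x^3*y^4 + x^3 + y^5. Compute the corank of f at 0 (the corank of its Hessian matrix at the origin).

The Hessian at 0 is [[0, 0], [0, 0]] of rank 0; hence corank 2.

2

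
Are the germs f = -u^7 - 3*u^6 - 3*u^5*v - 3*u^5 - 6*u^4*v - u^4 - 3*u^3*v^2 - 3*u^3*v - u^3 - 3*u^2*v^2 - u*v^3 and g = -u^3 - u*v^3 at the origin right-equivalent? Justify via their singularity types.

Yes.

The Hessian of f at 0 is [[0, 0], [0, 0]] with rank 0, so corank 2. A Groebner basis of the Jacobian ideal J(f) in C{u,v} is {3*u^2 + v^4 + v^3, u^3, u^2*v - u^2 - v^3/3, 2*u^2 + u*v^2 + 2*v^3/3}; counting standard monomials gives mu = 7. Corank 2; j^3 = -u^3 is a perfect cube, so E-series; the 4-jet and mu = 7 give E_7. The Hessian of g at 0 is [[0, 0], [0, 0]] with rank 0, so corank 2. A Groebner basis of the Jacobian ideal J(g) in C{u,v} is {u^3, u*v^2, 3*u^2 + v^3}; counting standard monomials gives mu = 7. Corank 2; j^3 = -u^3 is a perfect cube, so E-series; the 4-jet and mu = 7 give E_7. Both have type E_7, hence right-equivalent.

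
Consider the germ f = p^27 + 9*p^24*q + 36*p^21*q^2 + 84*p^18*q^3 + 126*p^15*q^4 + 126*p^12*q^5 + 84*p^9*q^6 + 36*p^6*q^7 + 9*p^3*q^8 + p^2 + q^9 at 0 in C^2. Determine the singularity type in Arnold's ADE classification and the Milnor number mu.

Type A8, Milnor number mu = 8.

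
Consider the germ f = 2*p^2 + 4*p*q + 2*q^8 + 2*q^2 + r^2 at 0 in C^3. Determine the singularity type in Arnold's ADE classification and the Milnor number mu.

Type A7, Milnor number mu = 7.

The Hessian of f at 0 has rank 2. Corank 1: A-series; mu = 7 gives A_7.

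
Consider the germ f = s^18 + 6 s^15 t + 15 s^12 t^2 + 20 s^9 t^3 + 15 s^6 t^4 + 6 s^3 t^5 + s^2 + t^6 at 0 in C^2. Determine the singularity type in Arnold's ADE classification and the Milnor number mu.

Type A5, Milnor number mu = 5.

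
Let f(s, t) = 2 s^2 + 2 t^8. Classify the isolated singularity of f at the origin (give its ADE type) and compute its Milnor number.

Type A_{7}, Milnor number mu = 7.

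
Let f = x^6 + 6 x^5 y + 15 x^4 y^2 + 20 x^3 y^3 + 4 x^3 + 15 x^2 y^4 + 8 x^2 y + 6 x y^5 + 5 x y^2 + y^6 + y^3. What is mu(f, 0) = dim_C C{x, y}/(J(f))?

7

The Hessian of f at 0 has rank 0. Corank 2; j^3 = (x + y)*(2*x + y)^2 has shape L^2 M (L != M), so D-series; mu = 7 gives D_7.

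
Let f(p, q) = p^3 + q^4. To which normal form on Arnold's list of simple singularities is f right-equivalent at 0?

E6

The Hessian of f at 0 is [[0, 0], [0, 0]] with rank 0, so corank 2. A Groebner basis of the Jacobian ideal J(f) in C{p,q} is {q^3, p^2}; counting standard monomials gives mu = 6. Corank 2; j^3 = p^3 is a perfect cube, so E-series; the 4-jet and mu = 6 give E_6.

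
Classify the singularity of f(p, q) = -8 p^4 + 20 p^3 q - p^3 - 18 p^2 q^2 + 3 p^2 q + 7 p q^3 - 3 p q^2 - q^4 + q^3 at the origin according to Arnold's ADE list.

The Hessian of f at 0 has rank 0. Corank 2; j^3 = -(p - q)^3 is a perfect cube, so E-series; the 4-jet and mu = 7 give E_7.

E_{7}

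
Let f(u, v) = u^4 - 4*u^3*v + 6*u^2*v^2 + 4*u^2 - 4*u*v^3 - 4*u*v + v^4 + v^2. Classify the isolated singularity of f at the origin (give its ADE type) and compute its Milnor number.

Type A_3, Milnor number mu = 3.

The Hessian of f at 0 has rank 1. Corank 1: A-series; mu = 3 gives A_3.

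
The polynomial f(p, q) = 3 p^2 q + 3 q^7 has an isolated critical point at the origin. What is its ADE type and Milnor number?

Type D8, Milnor number mu = 8.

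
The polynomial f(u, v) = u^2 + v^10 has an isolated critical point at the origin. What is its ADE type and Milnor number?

Type A_{9}, Milnor number mu = 9.

The Hessian of f at 0 has rank 1. Corank 1: A-series; mu = 9 gives A_9.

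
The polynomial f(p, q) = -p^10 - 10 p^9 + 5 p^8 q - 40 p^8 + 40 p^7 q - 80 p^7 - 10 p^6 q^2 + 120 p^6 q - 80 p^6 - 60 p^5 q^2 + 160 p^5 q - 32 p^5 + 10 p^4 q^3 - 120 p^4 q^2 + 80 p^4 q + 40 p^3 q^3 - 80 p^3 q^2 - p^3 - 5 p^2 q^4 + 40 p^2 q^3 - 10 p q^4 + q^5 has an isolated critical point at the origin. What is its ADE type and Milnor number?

Type E_8, Milnor number mu = 8.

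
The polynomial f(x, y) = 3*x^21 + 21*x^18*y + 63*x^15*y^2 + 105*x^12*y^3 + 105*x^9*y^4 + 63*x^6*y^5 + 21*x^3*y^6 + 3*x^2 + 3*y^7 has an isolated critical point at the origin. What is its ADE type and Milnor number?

Type A_6, Milnor number mu = 6.

The Hessian of f at 0 is [[6, 0], [0, 0]] with rank 1, so corank 1. A Groebner basis of the Jacobian ideal J(f) in C{x,y} is {y^6, x}; counting standard monomials gives mu = 6. Corank 1: A-series; mu = 6 gives A_6.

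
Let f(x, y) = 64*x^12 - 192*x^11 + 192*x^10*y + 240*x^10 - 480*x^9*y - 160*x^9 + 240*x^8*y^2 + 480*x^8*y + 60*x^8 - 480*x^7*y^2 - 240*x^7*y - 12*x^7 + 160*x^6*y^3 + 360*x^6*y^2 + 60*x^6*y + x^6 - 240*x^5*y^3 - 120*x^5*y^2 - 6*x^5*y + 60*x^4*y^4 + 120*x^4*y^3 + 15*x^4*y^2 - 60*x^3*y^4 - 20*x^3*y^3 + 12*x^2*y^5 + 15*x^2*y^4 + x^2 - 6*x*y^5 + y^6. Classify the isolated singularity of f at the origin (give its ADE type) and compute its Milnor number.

The Hessian of f at 0 is [[2, 0], [0, 0]] with rank 1, so corank 1. A Groebner basis of the Jacobian ideal J(f) in C{x,y} is {y^5, x}; counting standard monomials gives mu = 5. Corank 1: A-series; mu = 5 gives A_5.

Type A_{5}, Milnor number mu = 5.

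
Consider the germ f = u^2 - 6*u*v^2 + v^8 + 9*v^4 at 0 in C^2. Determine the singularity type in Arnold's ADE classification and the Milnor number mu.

Type A_{7}, Milnor number mu = 7.

The Hessian of f at 0 is [[2, 0], [0, 0]] with rank 1, so corank 1. A Groebner basis of the Jacobian ideal J(f) in C{u,v} is {u^4, u^3*v, -u/3 + v^2}; counting standard monomials gives mu = 7. Corank 1: A-series; mu = 7 gives A_7.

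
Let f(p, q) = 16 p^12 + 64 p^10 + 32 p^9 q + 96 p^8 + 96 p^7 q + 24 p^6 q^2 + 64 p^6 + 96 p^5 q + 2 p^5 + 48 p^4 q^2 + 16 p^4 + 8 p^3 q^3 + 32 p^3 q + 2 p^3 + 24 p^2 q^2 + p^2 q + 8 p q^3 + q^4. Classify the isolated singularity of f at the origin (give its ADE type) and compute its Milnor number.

Type D_{5}, Milnor number mu = 5.

The Hessian of f at 0 is [[0, 0], [0, 0]] with rank 0, so corank 2. A Groebner basis of the Jacobian ideal J(f) in C{p,q} is {p*q^2, -p*q/8 + q^3, p^2 + p*q/2}; counting standard monomials gives mu = 5. Corank 2; j^3 = p^2*(2*p + q) has shape L^2 M (L != M), so D-series; mu = 5 gives D_5.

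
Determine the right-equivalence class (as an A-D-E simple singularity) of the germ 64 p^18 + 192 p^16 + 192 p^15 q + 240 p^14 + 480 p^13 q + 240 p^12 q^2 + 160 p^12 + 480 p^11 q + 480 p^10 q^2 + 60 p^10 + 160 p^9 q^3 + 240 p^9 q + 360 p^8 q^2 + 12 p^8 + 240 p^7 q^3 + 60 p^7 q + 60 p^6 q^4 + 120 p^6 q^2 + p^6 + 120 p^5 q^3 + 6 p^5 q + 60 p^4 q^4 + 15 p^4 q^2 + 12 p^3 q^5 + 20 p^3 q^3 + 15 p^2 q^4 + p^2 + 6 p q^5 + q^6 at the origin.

A_{5}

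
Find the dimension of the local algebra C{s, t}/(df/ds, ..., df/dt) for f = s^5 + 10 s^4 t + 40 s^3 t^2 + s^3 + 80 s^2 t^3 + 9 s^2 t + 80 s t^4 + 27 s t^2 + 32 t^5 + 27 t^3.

The Hessian of f at 0 is [[0, 0], [0, 0]] with rank 0, so corank 2. A Groebner basis of the Jacobian ideal J(f) in C{s,t} is {t^5, s*t^3 + 11*t^4/4, s^2 + 6*s*t + 9*t^2}; counting standard monomials gives mu = 8. Corank 2; j^3 = (s + 3*t)^3 is a perfect cube, so E-series; the 5-jet and mu = 8 give E_8.

8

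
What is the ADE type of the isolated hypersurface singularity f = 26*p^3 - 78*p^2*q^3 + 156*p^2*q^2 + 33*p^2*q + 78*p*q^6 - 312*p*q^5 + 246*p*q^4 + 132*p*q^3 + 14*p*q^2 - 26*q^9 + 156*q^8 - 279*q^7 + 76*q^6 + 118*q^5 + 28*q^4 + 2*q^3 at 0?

The Hessian of f at 0 has rank 0. Corank 2; j^3 = (2*p + q)*(13*p^2 + 10*p*q + 2*q^2) splits into three distinct lines over C (the quadratic factor has nonzero discriminant), so D_4.

D_{4}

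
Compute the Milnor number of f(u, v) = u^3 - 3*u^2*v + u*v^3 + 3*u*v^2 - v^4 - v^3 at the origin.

7

The Hessian of f at 0 is [[0, 0], [0, 0]] with rank 0, so corank 2. A Groebner basis of the Jacobian ideal J(f) in C{u,v} is {u^3 - 3*u^2*v - 6*u^2 + 12*u*v - 6*v^2, 3*u^2 + u*v^2 - 6*u*v + 3*v^2, 3*u^2 - 6*u*v + v^3 + 3*v^2}; counting standard monomials gives mu = 7. Corank 2; j^3 = (u - v)^3 is a perfect cube, so E-series; the 4-jet and mu = 7 give E_7.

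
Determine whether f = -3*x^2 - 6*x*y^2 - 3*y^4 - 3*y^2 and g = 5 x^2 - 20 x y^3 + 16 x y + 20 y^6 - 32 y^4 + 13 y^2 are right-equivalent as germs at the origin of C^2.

The Hessian of f at 0 is [[-6, 0], [0, -6]] with rank 2, so corank 0. A Groebner basis of the Jacobian ideal J(f) in C{x,y} is {x, y}; counting standard monomials gives mu = 1. Corank 0: nondegenerate Morse point, so A_1. The Hessian of g at 0 is [[10, 16], [16, 26]] with rank 2, so corank 0. A Groebner basis of the Jacobian ideal J(g) in C{x,y} is {x, y}; counting standard monomials gives mu = 1. Corank 0: nondegenerate Morse point, so A_1. Both have type A_1, hence right-equivalent.

Yes.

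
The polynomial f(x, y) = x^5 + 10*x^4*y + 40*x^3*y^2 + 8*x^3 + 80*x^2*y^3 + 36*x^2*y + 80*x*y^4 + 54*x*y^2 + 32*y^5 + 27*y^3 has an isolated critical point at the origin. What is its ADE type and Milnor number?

Type E_8, Milnor number mu = 8.

The Hessian of f at 0 has rank 0. Corank 2; j^3 = (2*x + 3*y)^3 is a perfect cube, so E-series; the 5-jet and mu = 8 give E_8.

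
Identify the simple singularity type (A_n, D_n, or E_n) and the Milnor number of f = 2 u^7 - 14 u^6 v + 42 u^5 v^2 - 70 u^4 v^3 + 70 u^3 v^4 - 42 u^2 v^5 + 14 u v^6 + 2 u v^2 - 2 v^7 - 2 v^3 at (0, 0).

The Hessian of f at 0 is [[0, 0], [0, 0]] with rank 0, so corank 2. A Groebner basis of the Jacobian ideal J(f) in C{u,v} is {u^6 + v^2/7, v^3, u*v - v^2}; counting standard monomials gives mu = 8. Corank 2; j^3 = 2*v^2*(u - v) has shape L^2 M (L != M), so D-series; mu = 8 gives D_8.

Type D8, Milnor number mu = 8.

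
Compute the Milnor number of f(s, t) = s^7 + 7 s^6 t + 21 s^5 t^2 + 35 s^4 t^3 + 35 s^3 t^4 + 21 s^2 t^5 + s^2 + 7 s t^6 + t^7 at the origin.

6

The Hessian of f at 0 is [[2, 0], [0, 0]] with rank 1, so corank 1. A Groebner basis of the Jacobian ideal J(f) in C{s,t} is {t^6, s}; counting standard monomials gives mu = 6. Corank 1: A-series; mu = 6 gives A_6.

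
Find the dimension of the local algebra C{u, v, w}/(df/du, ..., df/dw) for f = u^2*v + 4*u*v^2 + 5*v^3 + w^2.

The Hessian of f at 0 is [[0, 0, 0], [0, 0, 0], [0, 0, 2]] with rank 1, so corank 2. A Groebner basis of the Jacobian ideal J(f) in C{u,v,w} is {v^3, u^2 - v^2, u*v + 2*v^2, w}; counting standard monomials gives mu = 4. Corank 2; j^3 = v*(u^2 + 4*u*v + 5*v^2) splits into three distinct lines over C (the quadratic factor has nonzero discriminant), so D_4.

4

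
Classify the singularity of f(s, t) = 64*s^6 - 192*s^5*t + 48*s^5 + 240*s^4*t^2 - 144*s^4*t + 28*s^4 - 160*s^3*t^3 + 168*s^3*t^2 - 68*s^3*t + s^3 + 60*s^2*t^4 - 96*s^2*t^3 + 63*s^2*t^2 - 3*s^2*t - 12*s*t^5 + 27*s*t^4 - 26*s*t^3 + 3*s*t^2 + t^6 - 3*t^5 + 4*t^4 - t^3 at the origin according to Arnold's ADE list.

E_{6}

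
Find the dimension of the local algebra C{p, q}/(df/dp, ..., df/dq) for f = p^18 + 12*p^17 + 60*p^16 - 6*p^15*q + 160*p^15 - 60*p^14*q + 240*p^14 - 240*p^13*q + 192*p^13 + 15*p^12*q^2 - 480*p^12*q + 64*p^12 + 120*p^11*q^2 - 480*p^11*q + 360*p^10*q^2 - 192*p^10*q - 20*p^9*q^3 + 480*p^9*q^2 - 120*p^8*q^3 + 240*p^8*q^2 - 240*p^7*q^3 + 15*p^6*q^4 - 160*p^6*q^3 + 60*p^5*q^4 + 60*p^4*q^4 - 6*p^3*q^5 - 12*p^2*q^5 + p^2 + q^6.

The Hessian of f at 0 has rank 1. Corank 1: A-series; mu = 5 gives A_5.

5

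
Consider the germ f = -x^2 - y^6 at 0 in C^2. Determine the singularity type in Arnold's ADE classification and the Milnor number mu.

Type A_{5}, Milnor number mu = 5.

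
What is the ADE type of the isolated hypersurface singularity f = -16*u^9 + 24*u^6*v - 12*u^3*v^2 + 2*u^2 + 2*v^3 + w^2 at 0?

A2

The Hessian of f at 0 has rank 2. Corank 1: A-series; mu = 2 gives A_2.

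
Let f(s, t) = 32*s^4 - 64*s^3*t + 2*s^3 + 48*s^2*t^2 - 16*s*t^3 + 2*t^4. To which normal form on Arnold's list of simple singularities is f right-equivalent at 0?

The Hessian of f at 0 has rank 0. Corank 2; j^3 = 2*s^3 is a perfect cube, so E-series; the 4-jet and mu = 6 give E_6.

E_6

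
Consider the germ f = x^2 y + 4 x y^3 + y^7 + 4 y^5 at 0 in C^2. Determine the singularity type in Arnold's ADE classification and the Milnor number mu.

The Hessian of f at 0 is [[0, 0], [0, 0]] with rank 0, so corank 2. A Groebner basis of the Jacobian ideal J(f) in C{x,y} is {x^2*y^2 + 4*x^2/7 + 8*x*y^2/7, x^3 - 8*x^2/7 - 16*x*y^2/7, x*y/2 + y^3}; counting standard monomials gives mu = 8. Corank 2; j^3 = x^2*y has shape L^2 M (L != M), so D-series; mu = 8 gives D_8.

Type D_{8}, Milnor number mu = 8.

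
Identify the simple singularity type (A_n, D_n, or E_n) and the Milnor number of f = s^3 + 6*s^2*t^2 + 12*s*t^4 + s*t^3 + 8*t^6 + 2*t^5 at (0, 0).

Type E7, Milnor number mu = 7.

The Hessian of f at 0 is [[0, 0], [0, 0]] with rank 0, so corank 2. A Groebner basis of the Jacobian ideal J(f) in C{s,t} is {-s^2/4 + t^4 - t^3/12, s^3, s^2*t + s^2/12 + t^3/36, s^2/2 + s*t^2 + t^3/6}; counting standard monomials gives mu = 7. Corank 2; j^3 = s^3 is a perfect cube, so E-series; the 4-jet and mu = 7 give E_7.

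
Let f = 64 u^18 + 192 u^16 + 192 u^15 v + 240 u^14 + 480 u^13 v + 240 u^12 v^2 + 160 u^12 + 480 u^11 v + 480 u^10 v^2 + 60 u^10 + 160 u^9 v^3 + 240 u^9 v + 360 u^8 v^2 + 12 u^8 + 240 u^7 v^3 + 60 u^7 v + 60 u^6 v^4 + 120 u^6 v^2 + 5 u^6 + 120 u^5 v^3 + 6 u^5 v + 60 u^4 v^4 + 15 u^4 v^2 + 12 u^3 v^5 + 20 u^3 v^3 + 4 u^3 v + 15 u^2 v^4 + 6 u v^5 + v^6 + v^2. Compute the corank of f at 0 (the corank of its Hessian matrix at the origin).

The Hessian at 0 is [[0, 0], [0, 2]] of rank 1; hence corank 1.

1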